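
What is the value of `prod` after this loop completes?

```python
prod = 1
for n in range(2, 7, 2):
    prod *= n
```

Product of even numbers 2 to 6
`prod` takes the values: 1 → 2 → 8 → 48

Answer: 48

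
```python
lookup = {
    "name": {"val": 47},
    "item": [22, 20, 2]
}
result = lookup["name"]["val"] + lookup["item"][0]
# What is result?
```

Trace:
`lookup = { ...` → lookup = {'name': {'val': 47}, 'item': [22, 20, 2]}
`result = lookup["name"]["val"] + lookup["item"][0]` → result = 69
So result = 69

Answer: 69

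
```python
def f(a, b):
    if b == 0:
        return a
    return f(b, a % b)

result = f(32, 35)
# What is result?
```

f(32, 35) -> f(35, 32) -> f(32, 3) -> f(3, 2) -> f(2, 1) -> f(1, 0) -> 1

Answer: 1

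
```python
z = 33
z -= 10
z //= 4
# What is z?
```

Trace:
`z = 33` → z = 33
`z -= 10` → z = 23
`z //= 4` → z = 5
So z = 5

Answer: 5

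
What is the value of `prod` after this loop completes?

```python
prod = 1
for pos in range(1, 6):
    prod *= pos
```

5! = 120
`prod` takes the values: 1 → 2 → 6 → 24 → 120

Answer: 120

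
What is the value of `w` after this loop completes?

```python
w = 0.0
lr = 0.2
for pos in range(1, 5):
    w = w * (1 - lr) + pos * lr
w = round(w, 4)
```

Moving average with lr=0.2
`w` takes the values: 0.0 → 0.2 → 0.56 → 1.048 → 1.6384

Answer: 1.6384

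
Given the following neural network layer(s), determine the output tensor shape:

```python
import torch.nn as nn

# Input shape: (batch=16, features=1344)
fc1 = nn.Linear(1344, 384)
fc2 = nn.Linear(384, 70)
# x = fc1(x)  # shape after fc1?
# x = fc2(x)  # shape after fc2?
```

Input: (16, 1344) -> after fc1: (16, 384) -> Output: (16, 70)

Answer: (16, 70)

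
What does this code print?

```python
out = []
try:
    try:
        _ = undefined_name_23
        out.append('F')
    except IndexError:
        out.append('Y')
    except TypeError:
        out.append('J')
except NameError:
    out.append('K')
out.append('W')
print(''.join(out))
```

Execution trace: 'K' (outer except NameError) → 'W' (after the try/except). Output: KW

Answer: KW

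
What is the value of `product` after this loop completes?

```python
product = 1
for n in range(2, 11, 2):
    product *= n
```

Product of even numbers 2 to 10
`product` takes the values: 1 → 2 → 8 → 48 → 384 → 3840

Answer: 3840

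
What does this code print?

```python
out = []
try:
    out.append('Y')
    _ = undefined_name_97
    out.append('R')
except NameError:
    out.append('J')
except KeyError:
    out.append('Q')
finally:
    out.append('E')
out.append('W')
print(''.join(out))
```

Execution trace: 'Y' (try body) → 'J' (except NameError) → 'E' (finally) → 'W' (after the try/except). Output: YJEW

Answer: YJEW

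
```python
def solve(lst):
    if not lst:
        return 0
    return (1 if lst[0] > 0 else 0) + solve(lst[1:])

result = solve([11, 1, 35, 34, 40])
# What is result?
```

Count of positive elements in [11, 1, 35, 34, 40] = 5

Answer: 5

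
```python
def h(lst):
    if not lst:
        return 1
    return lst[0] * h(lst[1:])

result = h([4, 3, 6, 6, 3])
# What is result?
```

Product over [4, 3, 6, 6, 3] = 4 * 3 * 6 * 6 * 3 = 1296

Answer: 1296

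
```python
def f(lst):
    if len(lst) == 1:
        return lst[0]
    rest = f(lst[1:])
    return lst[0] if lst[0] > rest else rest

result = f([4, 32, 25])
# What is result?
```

Recursive max over [4, 32, 25] = 32

Answer: 32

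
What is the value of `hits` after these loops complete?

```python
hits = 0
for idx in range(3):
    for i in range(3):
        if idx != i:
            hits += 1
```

3² - 3 (exclude diagonal)
`hits` takes the values: 0 → 1 → 2 → 3 → 4 → 5 → 6

Answer: 6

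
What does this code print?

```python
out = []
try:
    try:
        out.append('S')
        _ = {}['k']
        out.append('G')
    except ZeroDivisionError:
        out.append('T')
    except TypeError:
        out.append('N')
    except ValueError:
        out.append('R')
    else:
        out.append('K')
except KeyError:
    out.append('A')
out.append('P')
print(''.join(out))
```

Execution trace: 'S' (try body) → 'A' (outer except KeyError) → 'P' (after the try/except). Output: SAP

Answer: SAP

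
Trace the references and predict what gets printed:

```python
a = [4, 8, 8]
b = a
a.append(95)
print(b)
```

Key concept: basic list aliasing.
Step by step:
`a = [4, 8, 8]` → a = [4, 8, 8]
`b = a` → b = [4, 8, 8] (same object as a)
`a.append(95)` → a = [4, 8, 8, 95] (same object as b); b = [4, 8, 8, 95] (same object as a)
`print(b)` → prints [4, 8, 8, 95]

Answer: [4, 8, 8, 95]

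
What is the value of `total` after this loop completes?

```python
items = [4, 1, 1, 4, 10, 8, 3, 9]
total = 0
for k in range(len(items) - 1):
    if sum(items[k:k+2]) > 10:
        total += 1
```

Count windows with sum > 10
`total` takes the values: 0 → 1 → 2 → 3 → 4

Answer: 4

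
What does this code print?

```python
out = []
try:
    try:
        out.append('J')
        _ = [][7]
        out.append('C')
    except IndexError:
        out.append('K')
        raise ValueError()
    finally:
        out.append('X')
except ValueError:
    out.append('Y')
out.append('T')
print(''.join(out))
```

Execution trace: 'J' (inner try body) → 'K' (inner except IndexError) → 'X' (inner finally) → 'Y' (outer except ValueError) → 'T' (after the try/except). Output: JKXYT

Answer: JKXYT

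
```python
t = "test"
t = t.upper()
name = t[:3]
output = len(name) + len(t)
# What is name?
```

Trace:
`t = "test"` → t = 'test'
`t = t.upper()` → t = 'TEST'
`name = t[:3]` → name = 'TES'
`output = len(name) + len(t)` → output = 7
So name = 'TES'

Answer: 'TES'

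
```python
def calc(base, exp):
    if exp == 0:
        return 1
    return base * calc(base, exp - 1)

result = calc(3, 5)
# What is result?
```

calc(3, 5) = 3 * 3 * 3 * 3 * 3 = 243

Answer: 243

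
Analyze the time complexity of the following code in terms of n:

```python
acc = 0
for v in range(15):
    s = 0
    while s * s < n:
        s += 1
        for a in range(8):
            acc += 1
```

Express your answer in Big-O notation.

Each loop level contributes: 1 × √n × 1. Multiplying the contributions gives O(√n).

Answer: O(√n)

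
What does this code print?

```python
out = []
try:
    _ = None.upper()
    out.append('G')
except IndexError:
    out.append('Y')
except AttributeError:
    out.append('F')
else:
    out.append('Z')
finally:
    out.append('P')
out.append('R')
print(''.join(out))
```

Execution trace: 'F' (except AttributeError) → 'P' (finally) → 'R' (after the try/except). Output: FPR

Answer: FPR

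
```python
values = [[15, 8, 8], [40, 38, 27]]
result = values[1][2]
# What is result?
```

Trace:
`values = [[15, 8, 8], [40, 38, 27]]` → values = [[15, 8, 8], [40, 38, 27]]
`result = values[1][2]` → result = 27
So result = 27

Answer: 27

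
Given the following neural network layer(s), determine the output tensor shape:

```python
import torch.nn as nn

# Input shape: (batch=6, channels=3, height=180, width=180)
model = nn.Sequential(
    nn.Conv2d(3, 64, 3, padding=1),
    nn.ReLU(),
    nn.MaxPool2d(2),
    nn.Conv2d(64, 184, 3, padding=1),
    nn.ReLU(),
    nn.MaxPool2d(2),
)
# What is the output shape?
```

Input: (6, 3, 180, 180) -> after first Conv2d: (6, 64, 180, 180) -> after first MaxPool2d: (6, 64, 90, 90) -> after second Conv2d: (6, 184, 90, 90) -> Output: (6, 184, 45, 45)

Answer: (6, 184, 45, 45)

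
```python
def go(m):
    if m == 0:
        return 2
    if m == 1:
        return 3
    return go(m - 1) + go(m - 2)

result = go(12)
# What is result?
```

Build up from base cases: go(0)=2, go(1)=3, go(2)=5, go(3)=8, go(4)=13, go(5)=21, go(6)=34, ..., go(12)=610

Answer: 610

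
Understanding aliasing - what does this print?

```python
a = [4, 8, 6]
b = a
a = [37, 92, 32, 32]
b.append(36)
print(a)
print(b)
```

Key concept: rebinding vs mutation: a is rebound to a new list, b still points at the original.
Step by step:
`a = [4, 8, 6]` → a = [4, 8, 6]
`b = a` → b = [4, 8, 6] (same object as a)
`a = [37, 92, 32, 32]` → a = [37, 92, 32, 32]
`b.append(36)` → b = [4, 8, 6, 36]
`print(a)` → prints [37, 92, 32, 32]
`print(b)` → prints [4, 8, 6, 36]

Answer:
[37, 92, 32, 32]
[4, 8, 6, 36]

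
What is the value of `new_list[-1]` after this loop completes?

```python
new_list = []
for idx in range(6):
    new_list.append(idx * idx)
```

Last element of squares 0 to 5
`new_list` takes the values: [] → [0] → [0, 1] → [0, 1, 4] → [0, 1, 4, 9] → [0, 1, 4, 9, 16] → [0, 1, 4, 9, 16, 25]
So `new_list[-1]` = 25

Answer: 25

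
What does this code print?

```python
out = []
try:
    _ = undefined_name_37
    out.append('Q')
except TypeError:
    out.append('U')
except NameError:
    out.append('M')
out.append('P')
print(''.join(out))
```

Execution trace: 'M' (except NameError) → 'P' (after the try/except). Output: MP

Answer: MP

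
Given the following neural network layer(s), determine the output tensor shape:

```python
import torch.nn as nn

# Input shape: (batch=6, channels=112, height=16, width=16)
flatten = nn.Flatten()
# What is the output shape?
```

Input: (6, 112, 16, 16) -> Output: (6, 28672)

Answer: (6, 28672)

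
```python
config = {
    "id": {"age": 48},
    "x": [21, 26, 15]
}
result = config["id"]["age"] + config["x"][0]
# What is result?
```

Trace:
`config = { ...` → config = {'id': {'age': 48}, 'x': [21, 26, 15]}
`result = config["id"]["age"] + config["x"][0]` → result = 69
So result = 69

Answer: 69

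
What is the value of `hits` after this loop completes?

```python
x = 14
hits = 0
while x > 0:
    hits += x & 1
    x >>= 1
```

Count set bits in 14 (binary: 0b1110)
`hits` takes the values: 0 → 1 → 2 → 3

Answer: 3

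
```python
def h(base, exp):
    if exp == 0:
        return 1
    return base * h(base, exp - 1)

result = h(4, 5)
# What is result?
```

h(4, 5) = 4 * 4 * 4 * 4 * 4 = 1024

Answer: 1024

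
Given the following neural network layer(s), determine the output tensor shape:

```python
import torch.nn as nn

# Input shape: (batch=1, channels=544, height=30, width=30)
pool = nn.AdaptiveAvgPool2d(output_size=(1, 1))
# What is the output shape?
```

Input: (1, 544, 30, 30) -> Output: (1, 544, 1, 1)

Answer: (1, 544, 1, 1)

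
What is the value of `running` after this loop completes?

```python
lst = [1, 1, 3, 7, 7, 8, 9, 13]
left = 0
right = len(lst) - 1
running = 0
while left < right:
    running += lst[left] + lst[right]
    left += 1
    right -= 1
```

Sum of pairs from ends
`running` takes the values: 0 → 14 → 24 → 35 → 49

Answer: 49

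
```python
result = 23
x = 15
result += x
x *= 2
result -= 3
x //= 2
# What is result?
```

Trace:
`result = 23` → result = 23
`x = 15` → x = 15
`result += x` → result = 38
`x *= 2` → x = 30
`result -= 3` → result = 35
`x //= 2` → x = 15
So result = 35

Answer: 35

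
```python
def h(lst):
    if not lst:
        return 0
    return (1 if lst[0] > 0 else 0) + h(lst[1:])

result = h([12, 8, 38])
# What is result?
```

Count of positive elements in [12, 8, 38] = 3

Answer: 3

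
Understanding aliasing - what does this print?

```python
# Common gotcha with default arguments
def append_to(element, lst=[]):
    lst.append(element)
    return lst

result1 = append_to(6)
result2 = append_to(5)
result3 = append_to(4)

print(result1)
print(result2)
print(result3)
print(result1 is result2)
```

Key concept: mutable default argument gotcha.
Step by step:
`result1 = append_to(6)` → result1 = [6]
`result2 = append_to(5)` → result1 = [6, 5] (same object as result2); result2 = [6, 5] (same object as result1)
`result3 = append_to(4)` → result1 = [6, 5, 4] (same object as result2, result3); result2 = [6, 5, 4] (same object as result1, result3); result3 = [6, 5, 4] (same object as result1, result2)
`print(result1)` → prints [6, 5, 4]
`print(result2)` → prints [6, 5, 4]
`print(result3)` → prints [6, 5, 4]
`print(result1 is result2)` → prints True

Answer:
[6, 5, 4]
[6, 5, 4]
[6, 5, 4]
True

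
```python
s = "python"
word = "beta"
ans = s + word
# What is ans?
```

Trace:
`s = "python"` → s = 'python'
`word = "beta"` → word = 'beta'
`ans = s + word` → ans = 'pythonbeta'
So ans = 'pythonbeta'

Answer: 'pythonbeta'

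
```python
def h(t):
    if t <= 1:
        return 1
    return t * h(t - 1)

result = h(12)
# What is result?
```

h(12) = 12 * 11 * 10 * 9 * 8 * 7 * 6 * 5 * 4 * 3 * 2 * 1 = 479001600

Answer: 479001600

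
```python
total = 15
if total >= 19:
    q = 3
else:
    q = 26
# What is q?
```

Trace:
`total = 15` → total = 15
`if total >= 19: ...` → total >= 19 is False, take else branch → q = 26
So q = 26

Answer: 26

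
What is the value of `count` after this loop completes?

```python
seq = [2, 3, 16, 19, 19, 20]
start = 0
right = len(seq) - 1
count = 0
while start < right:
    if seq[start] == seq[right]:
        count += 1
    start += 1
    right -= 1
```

Count matching pairs from ends
`count` takes the values: 0

Answer: 0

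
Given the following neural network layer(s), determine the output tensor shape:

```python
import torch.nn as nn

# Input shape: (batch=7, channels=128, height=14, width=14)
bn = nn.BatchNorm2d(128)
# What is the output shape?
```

Input: (7, 128, 14, 14) -> Output: (7, 128, 14, 14)

Answer: (7, 128, 14, 14)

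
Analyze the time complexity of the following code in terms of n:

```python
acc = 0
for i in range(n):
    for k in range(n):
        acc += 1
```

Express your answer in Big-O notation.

Each loop level contributes: n × n. Multiplying the contributions gives O(n^2).

Answer: O(n^2)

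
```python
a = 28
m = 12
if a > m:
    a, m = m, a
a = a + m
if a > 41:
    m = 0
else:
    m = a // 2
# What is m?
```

Trace:
`a = 28` → a = 28
`m = 12` → m = 12
`if a > m: ...` → a > m is True → a = 12; m = 28
`a = a + m` → a = 40
`if a > 41: ...` → a > 41 is False, take else branch → m = 20
So m = 20

Answer: 20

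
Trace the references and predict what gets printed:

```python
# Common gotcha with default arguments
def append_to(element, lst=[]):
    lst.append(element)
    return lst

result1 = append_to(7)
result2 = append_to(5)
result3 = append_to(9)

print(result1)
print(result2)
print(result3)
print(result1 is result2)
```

Key concept: mutable default argument gotcha.
Step by step:
`result1 = append_to(7)` → result1 = [7]
`result2 = append_to(5)` → result1 = [7, 5] (same object as result2); result2 = [7, 5] (same object as result1)
`result3 = append_to(9)` → result1 = [7, 5, 9] (same object as result2, result3); result2 = [7, 5, 9] (same object as result1, result3); result3 = [7, 5, 9] (same object as result1, result2)
`print(result1)` → prints [7, 5, 9]
`print(result2)` → prints [7, 5, 9]
`print(result3)` → prints [7, 5, 9]
`print(result1 is result2)` → prints True

Answer:
[7, 5, 9]
[7, 5, 9]
[7, 5, 9]
True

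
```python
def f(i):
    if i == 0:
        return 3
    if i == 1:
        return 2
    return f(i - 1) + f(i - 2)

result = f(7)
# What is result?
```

Build up from base cases: f(0)=3, f(1)=2, f(2)=5, f(3)=7, f(4)=12, f(5)=19, f(6)=31, ..., f(7)=50

Answer: 50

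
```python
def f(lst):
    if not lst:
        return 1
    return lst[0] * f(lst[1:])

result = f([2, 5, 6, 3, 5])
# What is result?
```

Product over [2, 5, 6, 3, 5] = 2 * 5 * 6 * 3 * 5 = 900

Answer: 900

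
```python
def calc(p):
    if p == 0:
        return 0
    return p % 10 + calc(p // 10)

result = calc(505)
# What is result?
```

Sum of digits of 505: 5 + 0 + 5 = 10

Answer: 10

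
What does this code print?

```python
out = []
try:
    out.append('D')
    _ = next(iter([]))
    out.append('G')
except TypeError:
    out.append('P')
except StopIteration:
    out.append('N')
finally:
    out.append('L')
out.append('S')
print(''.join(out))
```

Execution trace: 'D' (try body) → 'N' (except StopIteration) → 'L' (finally) → 'S' (after the try/except). Output: DNLS

Answer: DNLS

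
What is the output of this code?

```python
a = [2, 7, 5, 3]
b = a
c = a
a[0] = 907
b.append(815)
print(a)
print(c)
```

Key concept: multiple aliases.
Step by step:
`a = [2, 7, 5, 3]` → a = [2, 7, 5, 3]
`b = a` → b = [2, 7, 5, 3] (same object as a)
`c = a` → c = [2, 7, 5, 3] (same object as a, b)
`a[0] = 907` → a = [907, 7, 5, 3] (same object as b, c); b = [907, 7, 5, 3] (same object as a, c); c = [907, 7, 5, 3] (same object as a, b)
`b.append(815)` → a = [907, 7, 5, 3, 815] (same object as b, c); b = [907, 7, 5, 3, 815] (same object as a, c); c = [907, 7, 5, 3, 815] (same object as a, b)
`print(a)` → prints [907, 7, 5, 3, 815]
`print(c)` → prints [907, 7, 5, 3, 815]

Answer:
[907, 7, 5, 3, 815]
[907, 7, 5, 3, 815]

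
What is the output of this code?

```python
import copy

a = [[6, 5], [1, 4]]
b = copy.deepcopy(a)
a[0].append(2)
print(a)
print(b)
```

Key concept: deep copy is fully independent.
Step by step:
`a = [[6, 5], [1, 4]]` → a = [[6, 5], [1, 4]]
`b = copy.deepcopy(a)` → b = [[6, 5], [1, 4]]
`a[0].append(2)` → a = [[6, 5, 2], [1, 4]]
`print(a)` → prints [[6, 5, 2], [1, 4]]
`print(b)` → prints [[6, 5], [1, 4]]

Answer:
[[6, 5, 2], [1, 4]]
[[6, 5], [1, 4]]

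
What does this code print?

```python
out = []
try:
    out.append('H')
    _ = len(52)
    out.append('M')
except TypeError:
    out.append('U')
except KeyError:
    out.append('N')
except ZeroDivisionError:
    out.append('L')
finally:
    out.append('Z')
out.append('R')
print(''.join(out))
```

Execution trace: 'H' (try body) → 'U' (except TypeError) → 'Z' (finally) → 'R' (after the try/except). Output: HUZR

Answer: HUZR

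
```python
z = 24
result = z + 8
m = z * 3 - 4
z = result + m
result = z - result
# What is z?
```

Trace:
`z = 24` → z = 24
`result = z + 8` → result = 32
`m = z * 3 - 4` → m = 68
`z = result + m` → z = 100
`result = z - result` → result = 68
So z = 100

Answer: 100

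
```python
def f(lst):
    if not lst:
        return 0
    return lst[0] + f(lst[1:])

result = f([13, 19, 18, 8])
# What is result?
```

13 + 19 + 18 + 8 + 0 = 58

Answer: 58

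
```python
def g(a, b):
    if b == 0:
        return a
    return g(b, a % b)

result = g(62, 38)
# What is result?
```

g(62, 38) -> g(38, 24) -> g(24, 14) -> g(14, 10) -> g(10, 4) -> g(4, 2) -> g(2, 0) -> 2

Answer: 2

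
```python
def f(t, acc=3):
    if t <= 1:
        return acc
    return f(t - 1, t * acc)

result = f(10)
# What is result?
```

Accumulator trace (n, acc): (10, 3) -> (9, 30) -> (8, 270) -> (7, 2160) -> (6, 15120) -> (5, 90720) -> (4, 453600) -> (3, 1814400) -> (2, 5443200) -> (1, 10886400) -> return 10886400

Answer: 10886400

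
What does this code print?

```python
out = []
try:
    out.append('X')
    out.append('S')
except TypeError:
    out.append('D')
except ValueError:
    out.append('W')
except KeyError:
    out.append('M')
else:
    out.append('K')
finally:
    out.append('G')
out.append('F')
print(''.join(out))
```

Execution trace: 'X' (try body) → 'S' (try body, no exception) → 'K' (else) → 'G' (finally) → 'F' (after the try/except). Output: XSKGF

Answer: XSKGF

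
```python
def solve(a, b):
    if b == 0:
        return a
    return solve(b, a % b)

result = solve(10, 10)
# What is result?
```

solve(10, 10) -> solve(10, 0) -> 10

Answer: 10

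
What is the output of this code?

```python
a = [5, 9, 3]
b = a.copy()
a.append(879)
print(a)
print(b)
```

Key concept: list.copy() creates independent copy.
Step by step:
`a = [5, 9, 3]` → a = [5, 9, 3]
`b = a.copy()` → b = [5, 9, 3]
`a.append(879)` → a = [5, 9, 3, 879]
`print(a)` → prints [5, 9, 3, 879]
`print(b)` → prints [5, 9, 3]

Answer:
[5, 9, 3, 879]
[5, 9, 3]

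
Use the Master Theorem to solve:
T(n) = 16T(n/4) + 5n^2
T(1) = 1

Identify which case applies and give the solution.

a=16, b=4, f(n)=5n^2. log_4(16) = 2. Since c=2 = 2, Case 2 applies: T(n) = Θ(n^log_b(a) · log n) = O(n^2 log n).

Answer: O(n^2 log n) - Case 2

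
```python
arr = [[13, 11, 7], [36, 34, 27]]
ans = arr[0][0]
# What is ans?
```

Trace:
`arr = [[13, 11, 7], [36, 34, 27]]` → arr = [[13, 11, 7], [36, 34, 27]]
`ans = arr[0][0]` → ans = 13
So ans = 13

Answer: 13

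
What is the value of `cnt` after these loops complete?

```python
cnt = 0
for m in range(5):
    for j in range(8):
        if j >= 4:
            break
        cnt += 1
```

Inner breaks at 4, outer runs 5 times
`cnt` takes the values: 0 → 1 → 2 → 3 → 4 → 5 → 6 → 7 → 8 → 9 → 10 → 11 → 12 → 13 → 14 → 15 → 16 → 17 → 18 → 19 → 20

Answer: 20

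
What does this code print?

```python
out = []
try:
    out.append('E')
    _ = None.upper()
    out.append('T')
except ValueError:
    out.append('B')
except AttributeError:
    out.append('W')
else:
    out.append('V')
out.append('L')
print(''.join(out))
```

Execution trace: 'E' (try body) → 'W' (except AttributeError) → 'L' (after the try/except). Output: EWL

Answer: EWL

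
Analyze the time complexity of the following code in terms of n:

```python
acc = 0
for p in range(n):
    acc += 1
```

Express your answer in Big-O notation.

Each loop level contributes: n. Multiplying the contributions gives O(n).

Answer: O(n)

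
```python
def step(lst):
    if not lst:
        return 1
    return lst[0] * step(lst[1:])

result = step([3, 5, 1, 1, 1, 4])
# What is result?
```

Product over [3, 5, 1, 1, 1, 4] = 3 * 5 * 1 * 1 * 1 * 4 = 60

Answer: 60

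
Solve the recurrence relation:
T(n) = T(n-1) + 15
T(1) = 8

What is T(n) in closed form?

Unrolling: T(n) = T(1) + 15·(n-1) = 8 + 15(n-1) = 15n - 7.

Answer: T(n) = 15n - 7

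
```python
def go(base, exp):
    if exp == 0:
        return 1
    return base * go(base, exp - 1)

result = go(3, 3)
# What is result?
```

go(3, 3) = 3 * 3 * 3 = 27

Answer: 27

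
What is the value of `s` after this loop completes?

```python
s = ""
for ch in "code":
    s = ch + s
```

Reverse 'code'
`s` takes the values: "" → "c" → "oc" → "doc" → "edoc"

Answer: "edoc"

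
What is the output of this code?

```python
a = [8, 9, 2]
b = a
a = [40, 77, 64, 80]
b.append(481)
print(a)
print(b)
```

Key concept: rebinding vs mutation: a is rebound to a new list, b still points at the original.
Step by step:
`a = [8, 9, 2]` → a = [8, 9, 2]
`b = a` → b = [8, 9, 2] (same object as a)
`a = [40, 77, 64, 80]` → a = [40, 77, 64, 80]
`b.append(481)` → b = [8, 9, 2, 481]
`print(a)` → prints [40, 77, 64, 80]
`print(b)` → prints [8, 9, 2, 481]

Answer:
[40, 77, 64, 80]
[8, 9, 2, 481]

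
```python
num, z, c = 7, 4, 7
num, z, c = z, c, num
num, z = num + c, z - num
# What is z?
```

Trace:
`num, z, c = 7, 4, 7` → num = 7; z = 4; c = 7
`num, z, c = z, c, num` → num = 4; z = 7; c = 7
`num, z = num + c, z - num` → num = 11; z = 3
So z = 3

Answer: 3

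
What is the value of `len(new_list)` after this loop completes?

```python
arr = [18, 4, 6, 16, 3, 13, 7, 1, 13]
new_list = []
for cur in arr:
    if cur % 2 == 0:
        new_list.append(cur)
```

Count even numbers in [18, 4, 6, 16, 3, 13, 7, 1, 13]
`new_list` takes the values: [] → [18] → [18, 4] → [18, 4, 6] → [18, 4, 6, 16]
So `len(new_list)` = 4

Answer: 4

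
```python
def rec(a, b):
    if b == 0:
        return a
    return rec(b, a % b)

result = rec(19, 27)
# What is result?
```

rec(19, 27) -> rec(27, 19) -> rec(19, 8) -> rec(8, 3) -> rec(3, 2) -> rec(2, 1) -> rec(1, 0) -> 1

Answer: 1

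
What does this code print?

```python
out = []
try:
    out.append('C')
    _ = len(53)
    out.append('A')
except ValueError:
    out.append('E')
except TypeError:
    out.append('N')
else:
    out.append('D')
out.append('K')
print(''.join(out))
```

Execution trace: 'C' (try body) → 'N' (except TypeError) → 'K' (after the try/except). Output: CNK

Answer: CNK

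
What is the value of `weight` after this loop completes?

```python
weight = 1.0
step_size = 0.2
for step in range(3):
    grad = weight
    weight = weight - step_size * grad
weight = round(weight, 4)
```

Gradient descent: w = 1.0 * (1 - 0.2)^3
`weight` takes the values: 1.0 → 0.8 → 0.64 → 0.512

Answer: 0.512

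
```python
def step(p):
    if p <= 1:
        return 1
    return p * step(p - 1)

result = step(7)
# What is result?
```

step(7) = 7 * 6 * 5 * 4 * 3 * 2 * 1 = 5040

Answer: 5040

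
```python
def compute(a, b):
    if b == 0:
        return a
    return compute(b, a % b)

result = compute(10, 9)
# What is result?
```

compute(10, 9) -> compute(9, 1) -> compute(1, 0) -> 1

Answer: 1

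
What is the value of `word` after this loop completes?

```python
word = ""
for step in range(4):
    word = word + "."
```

Repeat '.' 4 times
`word` takes the values: "" → "." → ".." → "..." → "...."

Answer: "...."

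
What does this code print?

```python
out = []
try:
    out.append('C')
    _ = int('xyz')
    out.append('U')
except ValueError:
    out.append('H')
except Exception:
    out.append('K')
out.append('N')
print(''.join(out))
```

Execution trace: 'C' (try body) → 'H' (except ValueError) → 'N' (after the try/except). Output: CHN

Answer: CHN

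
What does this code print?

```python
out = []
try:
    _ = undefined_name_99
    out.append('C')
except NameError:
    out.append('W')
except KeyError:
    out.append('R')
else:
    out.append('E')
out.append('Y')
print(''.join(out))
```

Execution trace: 'W' (except NameError) → 'Y' (after the try/except). Output: WY

Answer: WY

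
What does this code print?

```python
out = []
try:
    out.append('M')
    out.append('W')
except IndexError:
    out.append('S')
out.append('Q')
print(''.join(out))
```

Execution trace: 'M' (try body) → 'W' (try body, no exception) → 'Q' (after the try/except). Output: MWQ

Answer: MWQ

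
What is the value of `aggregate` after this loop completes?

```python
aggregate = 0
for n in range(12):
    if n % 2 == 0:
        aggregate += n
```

Sum of even numbers 0 to 11
`aggregate` takes the values: 0 → 2 → 6 → 12 → 20 → 30

Answer: 30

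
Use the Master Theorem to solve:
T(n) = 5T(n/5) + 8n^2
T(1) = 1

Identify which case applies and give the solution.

a=5, b=5, f(n)=8n^2. log_5(5) = 1. Since c=2 > 1 and the regularity condition holds (5(n/5)^2 = (5/5^2)n^2 with 5/5^2 < 1), Case 3 applies: T(n) = Θ(f(n)) = O(n^2).

Answer: O(n^2) - Case 3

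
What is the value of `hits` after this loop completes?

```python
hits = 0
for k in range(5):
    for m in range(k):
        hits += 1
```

Triangle number: 0+1+2+...+4
`hits` takes the values: 0 → 1 → 2 → 3 → 4 → 5 → 6 → 7 → 8 → 9 → 10

Answer: 10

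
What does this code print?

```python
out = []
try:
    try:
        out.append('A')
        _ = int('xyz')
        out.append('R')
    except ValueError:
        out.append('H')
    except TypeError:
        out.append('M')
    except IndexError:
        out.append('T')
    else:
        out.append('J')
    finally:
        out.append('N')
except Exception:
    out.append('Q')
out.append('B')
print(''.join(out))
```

Execution trace: 'A' (inner try body) → 'H' (inner except ValueError) → 'N' (inner finally) → 'B' (after the try/except). Output: AHNB

Answer: AHNB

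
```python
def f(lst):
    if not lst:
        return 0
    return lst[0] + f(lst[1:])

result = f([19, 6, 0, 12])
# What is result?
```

19 + 6 + 0 + 12 + 0 = 37

Answer: 37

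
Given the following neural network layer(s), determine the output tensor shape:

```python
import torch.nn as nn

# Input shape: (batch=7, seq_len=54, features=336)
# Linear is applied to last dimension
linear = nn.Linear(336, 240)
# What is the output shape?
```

Input: (7, 54, 336) -> Output: (7, 54, 240)

Answer: (7, 54, 240)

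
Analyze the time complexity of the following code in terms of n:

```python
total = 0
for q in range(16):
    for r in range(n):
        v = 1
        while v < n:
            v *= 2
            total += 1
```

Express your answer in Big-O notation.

Each loop level contributes: 1 × n × log n. Multiplying the contributions gives O(n log n).

Answer: O(n log n)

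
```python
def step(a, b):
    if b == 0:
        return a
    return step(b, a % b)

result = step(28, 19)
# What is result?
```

step(28, 19) -> step(19, 9) -> step(9, 1) -> step(1, 0) -> 1

Answer: 1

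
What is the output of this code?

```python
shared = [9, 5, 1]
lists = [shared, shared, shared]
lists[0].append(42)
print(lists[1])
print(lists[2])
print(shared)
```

Key concept: list of same reference.
Step by step:
`shared = [9, 5, 1]` → shared = [9, 5, 1]
`lists = [shared, shared, shared]` → lists = [[9, 5, 1], [9, 5, 1], [9, 5, 1]]
`lists[0].append(42)` → shared = [9, 5, 1, 42]; lists = [[9, 5, 1, 42], [9, 5, 1, 42], [9, 5, 1, 42]]
`print(lists[1])` → prints [9, 5, 1, 42]
`print(lists[2])` → prints [9, 5, 1, 42]
`print(shared)` → prints [9, 5, 1, 42]

Answer:
[9, 5, 1, 42]
[9, 5, 1, 42]
[9, 5, 1, 42]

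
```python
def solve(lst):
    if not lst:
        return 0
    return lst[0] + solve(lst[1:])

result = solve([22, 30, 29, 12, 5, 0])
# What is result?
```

22 + 30 + 29 + 12 + 5 + 0 + 0 = 98

Answer: 98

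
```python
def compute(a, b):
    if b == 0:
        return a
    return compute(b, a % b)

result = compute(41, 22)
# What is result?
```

compute(41, 22) -> compute(22, 19) -> compute(19, 3) -> compute(3, 1) -> compute(1, 0) -> 1

Answer: 1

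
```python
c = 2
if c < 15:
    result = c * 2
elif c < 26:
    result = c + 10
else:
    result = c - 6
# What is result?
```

Trace:
`c = 2` → c = 2
`if c < 15: ...` → c < 15 is True → result = 4
So result = 4

Answer: 4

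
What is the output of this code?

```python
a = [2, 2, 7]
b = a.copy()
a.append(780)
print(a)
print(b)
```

Key concept: list.copy() creates independent copy.
Step by step:
`a = [2, 2, 7]` → a = [2, 2, 7]
`b = a.copy()` → b = [2, 2, 7]
`a.append(780)` → a = [2, 2, 7, 780]
`print(a)` → prints [2, 2, 7, 780]
`print(b)` → prints [2, 2, 7]

Answer:
[2, 2, 7, 780]
[2, 2, 7]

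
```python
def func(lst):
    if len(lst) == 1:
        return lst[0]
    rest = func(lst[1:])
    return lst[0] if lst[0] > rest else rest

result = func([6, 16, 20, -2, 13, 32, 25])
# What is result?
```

Recursive max over [6, 16, 20, -2, 13, 32, 25] = 32

Answer: 32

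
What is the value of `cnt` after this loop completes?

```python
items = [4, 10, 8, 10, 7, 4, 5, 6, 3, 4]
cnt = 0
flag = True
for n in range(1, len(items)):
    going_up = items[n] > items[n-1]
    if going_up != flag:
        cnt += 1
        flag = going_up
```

Count direction changes in [4, 10, 8, 10, 7, 4, 5, 6, 3, 4]
`cnt` takes the values: 0 → 1 → 2 → 3 → 4 → 5 → 6

Answer: 6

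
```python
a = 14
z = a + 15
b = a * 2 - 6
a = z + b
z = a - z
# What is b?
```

Trace:
`a = 14` → a = 14
`z = a + 15` → z = 29
`b = a * 2 - 6` → b = 22
`a = z + b` → a = 51
`z = a - z` → z = 22
So b = 22

Answer: 22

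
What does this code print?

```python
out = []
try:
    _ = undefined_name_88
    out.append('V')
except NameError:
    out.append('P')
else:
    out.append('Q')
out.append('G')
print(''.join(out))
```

Execution trace: 'P' (except NameError) → 'G' (after the try/except). Output: PG

Answer: PG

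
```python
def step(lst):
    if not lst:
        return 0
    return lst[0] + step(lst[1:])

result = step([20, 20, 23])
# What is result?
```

20 + 20 + 23 + 0 = 63

Answer: 63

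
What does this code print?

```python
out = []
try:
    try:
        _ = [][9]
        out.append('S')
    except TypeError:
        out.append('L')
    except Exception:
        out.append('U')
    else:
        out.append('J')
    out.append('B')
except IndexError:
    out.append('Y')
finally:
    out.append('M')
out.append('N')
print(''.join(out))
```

Execution trace: 'U' (inner except Exception) → 'B' (try body, no exception) → 'M' (finally) → 'N' (after the try/except). Output: UBMN

Answer: UBMN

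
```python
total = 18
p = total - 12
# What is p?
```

Trace:
`total = 18` → total = 18
`p = total - 12` → p = 6
So p = 6

Answer: 6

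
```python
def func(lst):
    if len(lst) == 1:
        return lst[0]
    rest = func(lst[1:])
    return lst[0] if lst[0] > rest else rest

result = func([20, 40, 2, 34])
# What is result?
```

Recursive max over [20, 40, 2, 34] = 40

Answer: 40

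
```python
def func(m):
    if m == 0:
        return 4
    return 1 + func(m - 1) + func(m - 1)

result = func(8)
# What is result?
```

func(m) = 1 + 2·func(m-1), func(0)=4. Closed form: (4+1)·2^8 - 1 = 1279.

Answer: 1279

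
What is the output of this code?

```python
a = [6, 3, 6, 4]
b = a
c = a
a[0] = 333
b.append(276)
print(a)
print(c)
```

Key concept: multiple aliases.
Step by step:
`a = [6, 3, 6, 4]` → a = [6, 3, 6, 4]
`b = a` → b = [6, 3, 6, 4] (same object as a)
`c = a` → c = [6, 3, 6, 4] (same object as a, b)
`a[0] = 333` → a = [333, 3, 6, 4] (same object as b, c); b = [333, 3, 6, 4] (same object as a, c); c = [333, 3, 6, 4] (same object as a, b)
`b.append(276)` → a = [333, 3, 6, 4, 276] (same object as b, c); b = [333, 3, 6, 4, 276] (same object as a, c); c = [333, 3, 6, 4, 276] (same object as a, b)
`print(a)` → prints [333, 3, 6, 4, 276]
`print(c)` → prints [333, 3, 6, 4, 276]

Answer:
[333, 3, 6, 4, 276]
[333, 3, 6, 4, 276]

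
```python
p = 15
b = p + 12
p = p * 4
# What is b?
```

Trace:
`p = 15` → p = 15
`b = p + 12` → b = 27
`p = p * 4` → p = 60
So b = 27

Answer: 27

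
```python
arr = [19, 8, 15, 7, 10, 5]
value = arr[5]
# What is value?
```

Trace:
`arr = [19, 8, 15, 7, 10, 5]` → arr = [19, 8, 15, 7, 10, 5]
`value = arr[5]` → value = 5
So value = 5

Answer: 5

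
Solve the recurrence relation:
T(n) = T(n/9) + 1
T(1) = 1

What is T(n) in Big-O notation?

Each step divides n by 9 and adds 1. After log_9(n) steps we reach T(1)=1. So T(n) = 1·log_9(n) + 1 = O(log n).

Answer: O(log n)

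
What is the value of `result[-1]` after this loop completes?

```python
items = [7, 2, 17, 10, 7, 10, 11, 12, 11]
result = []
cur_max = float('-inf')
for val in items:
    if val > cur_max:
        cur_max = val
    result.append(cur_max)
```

Running max ends at 17
`result` takes the values: [] → [7] → [7, 7] → [7, 7, 17] → [7, 7, 17, 17] → [7, 7, 17, 17, 17] → [7, 7, 17, 17, 17, 17] → [7, 7, 17, 17, 17, 17, 17] → [7, 7, 17, 17, 17, 17, 17, 17] → [7, 7, 17, 17, 17, 17, 17, 17, 17]
So `result[-1]` = 17

Answer: 17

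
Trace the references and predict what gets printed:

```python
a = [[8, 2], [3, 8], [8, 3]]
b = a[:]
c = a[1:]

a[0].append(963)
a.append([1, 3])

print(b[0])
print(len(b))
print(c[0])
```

Key concept: slice with nested mutation.
Step by step:
`a = [[8, 2], [3, 8], [8, 3]]` → a = [[8, 2], [3, 8], [8, 3]]
`b = a[:]` → b = [[8, 2], [3, 8], [8, 3]]
`c = a[1:]` → c = [[3, 8], [8, 3]]
`a[0].append(963)` → a = [[8, 2, 963], [3, 8], [8, 3]]; b = [[8, 2, 963], [3, 8], [8, 3]]
`a.append([1, 3])` → a = [[8, 2, 963], [3, 8], [8, 3], [1, 3]]
`print(b[0])` → prints [8, 2, 963]
`print(len(b))` → prints 3
`print(c[0])` → prints [3, 8]

Answer:
[8, 2, 963]
3
[3, 8]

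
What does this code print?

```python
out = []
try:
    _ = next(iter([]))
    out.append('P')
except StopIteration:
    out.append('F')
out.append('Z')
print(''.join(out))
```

Execution trace: 'F' (except StopIteration) → 'Z' (after the try/except). Output: FZ

Answer: FZ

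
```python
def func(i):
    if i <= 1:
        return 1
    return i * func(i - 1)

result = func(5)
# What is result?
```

func(5) = 5 * 4 * 3 * 2 * 1 = 120

Answer: 120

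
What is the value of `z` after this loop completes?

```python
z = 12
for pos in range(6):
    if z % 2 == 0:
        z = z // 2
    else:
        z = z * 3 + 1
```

Collatz-style transformation from 12
`z` takes the values: 12 → 6 → 3 → 10 → 5 → 16 → 8

Answer: 8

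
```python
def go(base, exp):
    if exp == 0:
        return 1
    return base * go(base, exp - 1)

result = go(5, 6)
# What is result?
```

go(5, 6) = 5 * 5 * 5 * 5 * 5 * 5 = 15625

Answer: 15625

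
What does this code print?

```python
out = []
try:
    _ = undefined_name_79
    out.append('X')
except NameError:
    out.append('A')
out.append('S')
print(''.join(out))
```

Execution trace: 'A' (except NameError) → 'S' (after the try/except). Output: AS

Answer: AS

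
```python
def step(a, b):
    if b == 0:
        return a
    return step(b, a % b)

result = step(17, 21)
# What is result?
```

step(17, 21) -> step(21, 17) -> step(17, 4) -> step(4, 1) -> step(1, 0) -> 1

Answer: 1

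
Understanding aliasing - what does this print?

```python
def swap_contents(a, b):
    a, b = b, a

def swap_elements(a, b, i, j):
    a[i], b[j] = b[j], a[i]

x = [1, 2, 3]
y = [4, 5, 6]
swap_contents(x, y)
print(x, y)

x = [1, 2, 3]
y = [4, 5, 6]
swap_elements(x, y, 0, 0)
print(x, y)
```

Key concept: parameter rebinding vs mutation.
Step by step:
`x = [1, 2, 3]` → x = [1, 2, 3]
`y = [4, 5, 6]` → y = [4, 5, 6]
`swap_contents(x, y)` → no visible change to tracked variables
`print(x, y)` → prints [1, 2, 3] [4, 5, 6]
`x = [1, 2, 3]` → x = [1, 2, 3]
`y = [4, 5, 6]` → y = [4, 5, 6]
`swap_elements(x, y, 0, 0)` → x = [4, 2, 3]; y = [1, 5, 6]
`print(x, y)` → prints [4, 2, 3] [1, 5, 6]

Answer:
[1, 2, 3] [4, 5, 6]
[4, 2, 3] [1, 5, 6]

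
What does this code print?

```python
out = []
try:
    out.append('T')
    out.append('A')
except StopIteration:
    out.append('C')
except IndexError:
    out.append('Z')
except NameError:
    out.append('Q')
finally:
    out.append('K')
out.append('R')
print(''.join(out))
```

Execution trace: 'T' (try body) → 'A' (try body, no exception) → 'K' (finally) → 'R' (after the try/except). Output: TAKR

Answer: TAKR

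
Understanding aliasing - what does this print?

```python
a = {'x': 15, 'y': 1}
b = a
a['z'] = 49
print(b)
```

Key concept: dict aliasing.
Step by step:
`a = {'x': 15, 'y': 1}` → a = {'x': 15, 'y': 1}
`b = a` → b = {'x': 15, 'y': 1} (same object as a)
`a['z'] = 49` → a = {'x': 15, 'y': 1, 'z': 49} (same object as b); b = {'x': 15, 'y': 1, 'z': 49} (same object as a)
`print(b)` → prints {'x': 15, 'y': 1, 'z': 49}

Answer: {'x': 15, 'y': 1, 'z': 49}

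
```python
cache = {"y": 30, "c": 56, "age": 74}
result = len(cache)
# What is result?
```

Trace:
`cache = {"y": 30, "c": 56, "age": 74}` → cache = {'y': 30, 'c': 56, 'age': 74}
`result = len(cache)` → result = 3
So result = 3

Answer: 3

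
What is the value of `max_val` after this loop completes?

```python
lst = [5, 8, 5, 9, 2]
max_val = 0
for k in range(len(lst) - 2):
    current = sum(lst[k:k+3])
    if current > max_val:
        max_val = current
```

Max sum of 3-element window in [5, 8, 5, 9, 2]
`max_val` takes the values: 0 → 18 → 22

Answer: 22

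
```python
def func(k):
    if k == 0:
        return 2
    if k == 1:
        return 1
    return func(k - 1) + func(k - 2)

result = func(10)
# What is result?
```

Build up from base cases: func(0)=2, func(1)=1, func(2)=3, func(3)=4, func(4)=7, func(5)=11, func(6)=18, ..., func(10)=123

Answer: 123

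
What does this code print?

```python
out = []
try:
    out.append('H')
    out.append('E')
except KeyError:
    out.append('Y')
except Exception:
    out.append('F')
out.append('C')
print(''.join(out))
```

Execution trace: 'H' (try body) → 'E' (try body, no exception) → 'C' (after the try/except). Output: HEC

Answer: HEC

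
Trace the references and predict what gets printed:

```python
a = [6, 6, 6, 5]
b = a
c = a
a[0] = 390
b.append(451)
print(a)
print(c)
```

Key concept: multiple aliases.
Step by step:
`a = [6, 6, 6, 5]` → a = [6, 6, 6, 5]
`b = a` → b = [6, 6, 6, 5] (same object as a)
`c = a` → c = [6, 6, 6, 5] (same object as a, b)
`a[0] = 390` → a = [390, 6, 6, 5] (same object as b, c); b = [390, 6, 6, 5] (same object as a, c); c = [390, 6, 6, 5] (same object as a, b)
`b.append(451)` → a = [390, 6, 6, 5, 451] (same object as b, c); b = [390, 6, 6, 5, 451] (same object as a, c); c = [390, 6, 6, 5, 451] (same object as a, b)
`print(a)` → prints [390, 6, 6, 5, 451]
`print(c)` → prints [390, 6, 6, 5, 451]

Answer:
[390, 6, 6, 5, 451]
[390, 6, 6, 5, 451]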